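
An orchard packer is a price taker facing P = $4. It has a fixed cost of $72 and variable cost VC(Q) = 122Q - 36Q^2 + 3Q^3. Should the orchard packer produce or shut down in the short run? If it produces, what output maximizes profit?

Variable cost is VC = 122Q - 36Q^2 + 3Q^3, so AVC = VC/Q = 122 - 36Q + 3Q^2 and MC = dTC/dQ = 122 - 72Q + 9Q^2.
AVC is minimized where dAVC/dQ = -36 + 6Q = 0, at Q = 6; min AVC = 122 - 36·6 + 3·6^2 = $14.
P = $4 lies below min AVC = $14; no output level covers variable cost.
Best response: produce nothing and absorb the $72 fixed cost.

Shut down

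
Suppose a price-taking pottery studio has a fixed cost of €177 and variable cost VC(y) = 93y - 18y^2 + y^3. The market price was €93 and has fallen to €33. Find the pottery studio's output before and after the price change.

MC = 93 - 36y + 3y^2; the shutdown threshold is min AVC = €12 (at y = 9).
With P = €93 above the shutdown price, P = MC gives y = 12.
At P = €33 ≥ min AVC, set P = MC: y = 10. The firm stays open but cuts output.

Output falls from 12 to 10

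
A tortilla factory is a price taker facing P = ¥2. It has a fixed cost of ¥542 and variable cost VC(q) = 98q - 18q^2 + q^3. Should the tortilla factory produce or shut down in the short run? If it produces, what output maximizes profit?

Shut down

From TC, MC = TC'(q) = 98 - 36q + 3q^2 and AVC = VC/q = 98 - 18q + q^2.
AVC hits its minimum where MC = AVC, at q = 9, giving min AVC = 98 - 18·9 + 9^2 = ¥17.
P = ¥2 lies below min AVC = ¥17; no output level covers variable cost.
Best response: produce nothing and absorb the ¥542 fixed cost.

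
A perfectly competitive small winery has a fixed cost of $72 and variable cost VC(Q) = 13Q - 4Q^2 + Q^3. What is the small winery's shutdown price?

The shutdown price is the minimum of AVC. VC = 13Q - 4Q^2 + Q^3, so AVC = 13 - 4Q + Q^2.
dAVC/dQ = -4 + 2Q = 0 gives Q = 2. min AVC = 13 - 4·2 + 2^2 = 9.
The firm shuts down for any P below $9.

$9 per unit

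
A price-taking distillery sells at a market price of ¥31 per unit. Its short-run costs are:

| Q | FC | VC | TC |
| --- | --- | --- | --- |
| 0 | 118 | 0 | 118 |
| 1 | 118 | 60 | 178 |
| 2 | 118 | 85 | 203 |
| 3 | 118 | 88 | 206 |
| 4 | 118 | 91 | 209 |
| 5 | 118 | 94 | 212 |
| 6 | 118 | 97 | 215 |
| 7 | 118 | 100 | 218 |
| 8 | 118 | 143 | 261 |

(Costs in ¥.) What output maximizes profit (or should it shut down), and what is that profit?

Q = 7; profit = -¥1

Profit at each row (π = 31Q − TC): Q=0: -118; Q=1: -147; Q=2: -141; Q=3: -113; Q=4: -85; Q=5: -57; Q=6: -29; Q=7: -1; Q=8: -13.
Profit is maximized at Q = 7. AVC there is 100/7 = ¥14.29 ≤ P, so producing beats shutting down (which would give -¥118).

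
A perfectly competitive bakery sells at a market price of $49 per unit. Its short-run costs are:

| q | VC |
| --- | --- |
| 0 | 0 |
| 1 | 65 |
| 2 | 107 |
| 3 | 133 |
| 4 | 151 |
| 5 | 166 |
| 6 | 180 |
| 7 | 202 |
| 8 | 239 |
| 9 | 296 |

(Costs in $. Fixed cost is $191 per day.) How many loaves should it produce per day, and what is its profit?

q = 8; profit = -$38

Profit at each row (π = 49q − TC): q=0: -191; q=1: -207; q=2: -200; q=3: -177; q=4: -146; q=5: -112; q=6: -77; q=7: -50; q=8: -38; q=9: -46.
Profit is maximized at q = 8. AVC there is 239/8 = $29.88 ≤ P, so producing beats shutting down (which would give -$191).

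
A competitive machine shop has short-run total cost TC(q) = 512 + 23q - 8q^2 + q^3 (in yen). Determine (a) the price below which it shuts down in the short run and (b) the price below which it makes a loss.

AVC = 23 - 8q + q^2; minimized at q = 4, giving min AVC = ¥7. That is the shutdown price.
ATC = 512/q + 23 - 8q + q^2. Setting dATC/dq = −512/q^2 − 8 + 2q = 0 gives q = 8 (since 2·8^3 − 8·8^2 = 512).
min ATC = 512/8 + 23 − 8·8 + 8^2 = ¥87. That is the break-even price.
Between these two prices the firm operates at a loss; above ¥87 it earns a profit.

Shutdown price = ¥7; break-even price = ¥87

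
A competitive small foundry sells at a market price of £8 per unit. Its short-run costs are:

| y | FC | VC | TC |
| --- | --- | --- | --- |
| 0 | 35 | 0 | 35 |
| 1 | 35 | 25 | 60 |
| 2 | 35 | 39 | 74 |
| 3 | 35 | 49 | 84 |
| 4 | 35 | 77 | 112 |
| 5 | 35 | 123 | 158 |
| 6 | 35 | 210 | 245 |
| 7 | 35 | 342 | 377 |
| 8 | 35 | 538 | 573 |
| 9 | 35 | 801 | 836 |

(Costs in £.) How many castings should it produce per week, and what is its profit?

Tabulate TR − TC: y=0: -35; y=1: -52; y=2: -58; y=3: -60; y=4: -80; y=5: -118; y=6: -197; y=7: -321; y=8: -509; y=9: -764.
Profit is highest at y = 0. Equivalently, the lowest AVC in the table is 49/3 ≈ £16.33 at y = 3, and P = £8 falls below it — price never covers variable cost, so the firm shuts down and loses only its fixed cost.

y = 0 (shut down); profit = -£35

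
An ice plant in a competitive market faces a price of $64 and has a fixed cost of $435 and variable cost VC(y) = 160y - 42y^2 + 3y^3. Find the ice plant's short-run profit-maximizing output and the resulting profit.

Profit = -$51 at y = 8

AVC = 160 - 42y + 3y^2; min AVC = $13 at y = 7. Since P = $64 ≥ min AVC, the firm produces.
MC = 160 - 84y + 9y^2. Setting P = MC and taking the root on the rising branch gives y* = 8.
TR = 64·8 = 512. TC = 435 + 128 = 563. Profit = 512 − 563 = -$51.
That loss of $51 beats the $435 the firm would lose by shutting down; producing recovers $384 of fixed cost.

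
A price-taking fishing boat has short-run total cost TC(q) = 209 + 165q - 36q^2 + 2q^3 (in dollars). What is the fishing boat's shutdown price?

Short-run supply begins at min AVC. From VC = 165q - 36q^2 + 2q^3, AVC = 165 - 36q + 2q^2.
At the minimum of AVC, MC = AVC. MC = 165 - 72q + 6q^2; setting MC = AVC gives 4q^2 - 36q = 0, so q = 9. min AVC = 3.
The firm shuts down for any P below $3.

$3 per unit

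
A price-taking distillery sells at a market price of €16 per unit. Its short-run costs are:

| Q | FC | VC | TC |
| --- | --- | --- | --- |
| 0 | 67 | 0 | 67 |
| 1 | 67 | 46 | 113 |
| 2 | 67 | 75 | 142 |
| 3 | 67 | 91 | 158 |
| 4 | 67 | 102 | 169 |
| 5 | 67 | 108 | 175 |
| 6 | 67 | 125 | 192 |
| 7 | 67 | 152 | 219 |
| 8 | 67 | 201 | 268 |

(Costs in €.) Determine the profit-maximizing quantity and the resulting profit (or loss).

Q = 0 (shut down); profit = -€67

Profit at each row (π = 16Q − TC): Q=0: -67; Q=1: -97; Q=2: -110; Q=3: -110; Q=4: -105; Q=5: -95; Q=6: -96; Q=7: -107; Q=8: -140.
Profit is highest at Q = 0. Equivalently, the lowest AVC in the table is 125/6 ≈ €20.83 at Q = 6, and P = €16 falls below it — price never covers variable cost, so the firm shuts down and loses only its fixed cost.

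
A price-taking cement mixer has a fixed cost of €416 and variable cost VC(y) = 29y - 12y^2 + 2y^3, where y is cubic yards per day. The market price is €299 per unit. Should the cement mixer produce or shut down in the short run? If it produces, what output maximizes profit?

Produce at y = 9

From TC, MC = TC'(y) = 29 - 24y + 6y^2 and AVC = VC/y = 29 - 12y + 2y^2.
AVC is minimized where dAVC/dy = -12 + 4y = 0, at y = 3; min AVC = 29 - 12·3 + 2·3^2 = €11.
Since P = €299 ≥ min AVC = €11, price covers variable cost and the firm should produce.
P = MC gives -270 - 24y + 6y^2 = 0, with roots -5 and 9. Take the larger (rising MC): y* = 9.
Check: AVC at y = 9 is €83 ≤ P, so revenue covers variable cost.
Profit = P·y − TC = 299·9 − 1163 = €1528.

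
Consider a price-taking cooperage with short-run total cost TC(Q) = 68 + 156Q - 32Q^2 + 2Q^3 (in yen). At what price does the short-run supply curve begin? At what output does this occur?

Short-run supply begins at min AVC. From VC = 156Q - 32Q^2 + 2Q^3, AVC = 156 - 32Q + 2Q^2.
At the minimum of AVC, MC = AVC. MC = 156 - 64Q + 6Q^2; setting MC = AVC gives 4Q^2 - 32Q = 0, so Q = 8. min AVC = 28.
So the shutdown price is ¥28.

¥28 per unit, at Q = 8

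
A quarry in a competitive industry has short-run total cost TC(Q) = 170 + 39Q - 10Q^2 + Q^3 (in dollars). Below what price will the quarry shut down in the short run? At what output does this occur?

$14 per unit, at Q = 5

The firm shuts down when price falls below the minimum of average variable cost. AVC = VC/Q = 39 - 10Q + Q^2.
At the minimum of AVC, MC = AVC. MC = 39 - 20Q + 3Q^2; setting MC = AVC gives 2Q^2 - 10Q = 0, so Q = 5. min AVC = 14.
So the shutdown price is $14.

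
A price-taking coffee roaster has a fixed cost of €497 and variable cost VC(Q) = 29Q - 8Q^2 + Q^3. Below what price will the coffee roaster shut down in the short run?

€13 per unit

The shutdown price is the minimum of AVC. VC = 29Q - 8Q^2 + Q^3, so AVC = 29 - 8Q + Q^2.
At the minimum of AVC, MC = AVC. MC = 29 - 16Q + 3Q^2; setting MC = AVC gives 2Q^2 - 8Q = 0, so Q = 4. min AVC = 13.
The firm shuts down for any P below €13.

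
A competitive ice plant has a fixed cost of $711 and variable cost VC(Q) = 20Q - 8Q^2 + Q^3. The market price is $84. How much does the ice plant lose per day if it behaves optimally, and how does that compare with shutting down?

AVC = 20 - 8Q + Q^2; min AVC = $4 at Q = 4. Since P = $84 ≥ min AVC, the firm produces.
MC = 20 - 16Q + 3Q^2. Setting P = MC and taking the root on the rising branch gives Q* = 8.
TR = 84·8 = 672. TC = 711 + 160 = 871. Profit = 672 − 871 = -$199.
Shutting down would mean losing the fixed cost of $711, so operating at a loss of $199 is better by $512.

Profit = -$199 at Q = 8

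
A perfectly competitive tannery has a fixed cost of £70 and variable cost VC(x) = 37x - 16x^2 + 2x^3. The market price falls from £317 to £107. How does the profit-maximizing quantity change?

AVC = 37 - 16x + 2x^2, minimized at x = 4 where min AVC = £5. MC = 37 - 32x + 6x^2.
At P = £317 ≥ min AVC, set P = MC on the rising branch: x = 10.
At P = £107 ≥ min AVC, set P = MC: x = 7. The firm stays open but cuts output.

Output falls from 10 to 7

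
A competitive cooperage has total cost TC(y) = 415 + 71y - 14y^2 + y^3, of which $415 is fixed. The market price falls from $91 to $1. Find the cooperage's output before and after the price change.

Output falls from 10 to 0 (the firm shuts down)

MC = 71 - 28y + 3y^2; the shutdown threshold is min AVC = $22 (at y = 7).
At P = $91 ≥ min AVC, set P = MC on the rising branch: y = 10.
At P = $1 < min AVC = $22, price no longer covers variable cost at any output, so the firm shuts down: y = 0.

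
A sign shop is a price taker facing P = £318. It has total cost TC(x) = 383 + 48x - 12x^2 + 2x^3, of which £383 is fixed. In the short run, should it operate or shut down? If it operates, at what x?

Produce at x = 9

Variable cost is VC = 48x - 12x^2 + 2x^3, so AVC = VC/x = 48 - 12x + 2x^2 and MC = dTC/dx = 48 - 24x + 6x^2.
AVC hits its minimum where MC = AVC, at x = 3, giving min AVC = 48 - 12·3 + 2·3^2 = £30.
Since P = £318 ≥ min AVC = £30, price covers variable cost and the firm should produce.
P = MC gives -270 - 24x + 6x^2 = 0, with roots -5 and 9. Take the larger (rising MC): x* = 9.
Check: AVC at x = 9 is £102 ≤ P, so revenue covers variable cost.
Profit = P·x − TC = 318·9 − 1301 = £1561.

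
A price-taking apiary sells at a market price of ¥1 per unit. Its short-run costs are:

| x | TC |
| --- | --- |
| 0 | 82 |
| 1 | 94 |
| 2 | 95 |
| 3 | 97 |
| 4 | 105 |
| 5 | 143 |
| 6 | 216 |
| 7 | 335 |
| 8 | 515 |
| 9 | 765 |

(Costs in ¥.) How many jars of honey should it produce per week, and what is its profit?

x = 0 (shut down); profit = -¥82

Compute π = P·x − TC at each output: x=0: -82; x=1: -93; x=2: -93; x=3: -94; x=4: -101; x=5: -138; x=6: -210; x=7: -328; x=8: -507; x=9: -756.
Profit is highest at x = 0. Equivalently, the lowest AVC in the table is 15/3 ≈ ¥5 at x = 3, and P = ¥1 falls below it — price never covers variable cost, so the firm shuts down and loses only its fixed cost.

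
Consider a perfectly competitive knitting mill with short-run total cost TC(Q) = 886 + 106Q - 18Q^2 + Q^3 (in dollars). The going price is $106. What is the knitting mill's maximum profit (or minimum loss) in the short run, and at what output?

Profit = -$22 at Q = 12

AVC = 106 - 18Q + Q^2; min AVC = $25 at Q = 9. Since P = $106 ≥ min AVC, the firm produces.
MC = 106 - 36Q + 3Q^2. Setting P = MC and taking the root on the rising branch gives Q* = 12.
TR = 106·12 = 1272. TC = 886 + 408 = 1294. Profit = 1272 − 1294 = -$22.
By producing, the firm covers all variable cost plus $864 of fixed cost; shutting down would lose the full $886.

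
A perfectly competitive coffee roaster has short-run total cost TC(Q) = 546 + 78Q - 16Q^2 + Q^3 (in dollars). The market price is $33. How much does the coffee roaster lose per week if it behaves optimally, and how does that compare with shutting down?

Profit = -$384 at Q = 9

AVC = 78 - 16Q + Q^2 has its minimum $14 at Q = 8; price $33 clears that bar, so the firm operates.
MC = 78 - 32Q + 3Q^2. Setting P = MC and taking the root on the rising branch gives Q* = 9.
TR = 33·9 = 297. TC = 546 + 135 = 681. Profit = 297 − 681 = -$384.
Shutting down would mean losing the fixed cost of $546, so operating at a loss of $384 is better by $162.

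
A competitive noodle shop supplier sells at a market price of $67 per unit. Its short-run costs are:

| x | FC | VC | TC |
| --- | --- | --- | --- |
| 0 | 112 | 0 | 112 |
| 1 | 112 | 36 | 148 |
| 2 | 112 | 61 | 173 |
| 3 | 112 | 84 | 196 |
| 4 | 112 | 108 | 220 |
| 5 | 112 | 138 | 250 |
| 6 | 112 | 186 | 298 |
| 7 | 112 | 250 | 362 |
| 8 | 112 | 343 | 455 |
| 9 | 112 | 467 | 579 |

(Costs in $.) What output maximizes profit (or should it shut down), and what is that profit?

x = 7; profit = $107

Profit at each row (π = 67x − TC): x=0: -112; x=1: -81; x=2: -39; x=3: 5; x=4: 48; x=5: 85; x=6: 104; x=7: 107; x=8: 81; x=9: 24.
Profit is maximized at x = 7. AVC there is 250/7 = $35.71 ≤ P, so producing beats shutting down (which would give -$112).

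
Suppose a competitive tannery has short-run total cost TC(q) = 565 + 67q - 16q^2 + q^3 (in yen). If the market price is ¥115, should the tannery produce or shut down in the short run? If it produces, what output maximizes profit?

Produce at q = 12

From TC, MC = TC'(q) = 67 - 32q + 3q^2 and AVC = VC/q = 67 - 16q + q^2.
The AVC parabola has its vertex at q = 16/2 = 8, where AVC = 67 - 16·8 + 8^2 = ¥3.
Since P = ¥115 ≥ min AVC = ¥3, price covers variable cost and the firm should produce.
P = MC gives -48 - 32q + 3q^2 = 0, with roots -4/3 and 12. Take the larger (rising MC): q* = 12.
Check: AVC at q = 12 is ¥19 ≤ P, so revenue covers variable cost.
Profit = P·q − TC = 115·12 − 793 = ¥587.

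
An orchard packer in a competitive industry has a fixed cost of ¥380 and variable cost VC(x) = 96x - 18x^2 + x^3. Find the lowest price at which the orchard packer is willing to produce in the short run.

The shutdown price is the minimum of AVC. VC = 96x - 18x^2 + x^3, so AVC = 96 - 18x + x^2.
dAVC/dx = -18 + 2x = 0 gives x = 9. min AVC = 96 - 18·9 + 9^2 = 15.
The firm shuts down for any P below ¥15.

¥15 per unit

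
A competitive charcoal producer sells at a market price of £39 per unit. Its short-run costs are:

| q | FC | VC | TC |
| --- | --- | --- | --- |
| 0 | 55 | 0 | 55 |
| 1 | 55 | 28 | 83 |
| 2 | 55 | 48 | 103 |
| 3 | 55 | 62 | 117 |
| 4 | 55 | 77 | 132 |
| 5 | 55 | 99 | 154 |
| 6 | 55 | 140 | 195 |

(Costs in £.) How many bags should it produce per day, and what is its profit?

q = 5; profit = £41

Compute π = P·q − TC at each output: q=0: -55; q=1: -44; q=2: -25; q=3: 0; q=4: 24; q=5: 41; q=6: 39.
Profit is maximized at q = 5. AVC there is 99/5 = £19.80 ≤ P, so producing beats shutting down (which would give -£55).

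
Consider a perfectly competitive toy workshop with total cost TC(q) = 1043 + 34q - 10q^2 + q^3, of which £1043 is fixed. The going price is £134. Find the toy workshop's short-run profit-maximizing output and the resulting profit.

AVC = 34 - 10q + q^2 has its minimum £9 at q = 5; price £134 clears that bar, so the firm operates.
With MC = 34 - 20q + 3q^2, P = MC on the upward-sloping part at q* = 10.
TR = 134·10 = 1340. TC = 1043 + 340 = 1383. Profit = 1340 − 1383 = -£43.
That loss of £43 beats the £1043 the firm would lose by shutting down; producing recovers £1000 of fixed cost.

Profit = -£43 at q = 10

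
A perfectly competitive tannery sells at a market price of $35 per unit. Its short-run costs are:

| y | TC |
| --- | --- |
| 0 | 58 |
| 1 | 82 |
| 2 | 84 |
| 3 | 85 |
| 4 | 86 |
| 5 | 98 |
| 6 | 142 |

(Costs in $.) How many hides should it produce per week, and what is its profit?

Profit at each row (π = 35y − TC): y=0: -58; y=1: -47; y=2: -14; y=3: 20; y=4: 54; y=5: 77; y=6: 68.
Profit is maximized at y = 5. AVC there is 40/5 = $8 ≤ P, so producing beats shutting down (which would give -$58).

y = 5; profit = $77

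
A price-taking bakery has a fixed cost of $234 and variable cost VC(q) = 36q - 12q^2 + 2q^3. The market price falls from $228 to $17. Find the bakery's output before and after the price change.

Output falls from 8 to 0 (the firm shuts down)

MC = 36 - 24q + 6q^2; the shutdown threshold is min AVC = $18 (at q = 3).
With P = $228 above the shutdown price, P = MC gives q = 8.
At P = $17 < min AVC = $18, price no longer covers variable cost at any output, so the firm shuts down: q = 0.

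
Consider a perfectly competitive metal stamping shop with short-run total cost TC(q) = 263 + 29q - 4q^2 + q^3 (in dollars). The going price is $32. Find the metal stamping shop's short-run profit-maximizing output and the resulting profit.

Profit = -$245 at q = 3

AVC = 29 - 4q + q^2; min AVC = $25 at q = 2. Since P = $32 ≥ min AVC, the firm produces.
MC = 29 - 8q + 3q^2. Setting P = MC and taking the root on the rising branch gives q* = 3.
TR = 32·3 = 96. TC = 263 + 78 = 341. Profit = 96 − 341 = -$245.
By producing, the firm covers all variable cost plus $18 of fixed cost; shutting down would lose the full $263.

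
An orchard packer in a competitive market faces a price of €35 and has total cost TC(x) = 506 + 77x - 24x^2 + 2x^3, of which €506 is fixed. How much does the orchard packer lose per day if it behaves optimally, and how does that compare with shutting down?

AVC = 77 - 24x + 2x^2; min AVC = €5 at x = 6. Since P = €35 ≥ min AVC, the firm produces.
With MC = 77 - 48x + 6x^2, P = MC on the upward-sloping part at x* = 7.
TR = 35·7 = 245. TC = 506 + 49 = 555. Profit = 245 − 555 = -€310.
That loss of €310 beats the €506 the firm would lose by shutting down; producing recovers €196 of fixed cost.

Profit = -€310 at x = 7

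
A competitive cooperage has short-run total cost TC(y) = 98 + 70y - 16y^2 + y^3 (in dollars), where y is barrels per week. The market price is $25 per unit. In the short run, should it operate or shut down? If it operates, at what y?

Produce at y = 9

Strip out fixed cost: VC = 70y - 16y^2 + y^3. Then AVC = 70 - 16y + y^2 and MC = 70 - 32y + 3y^2.
The AVC parabola has its vertex at y = 16/2 = 8, where AVC = 70 - 16·8 + 8^2 = $6.
Because $25 ≥ $6, revenue can cover variable cost; the firm operates.
P = MC gives 45 - 32y + 3y^2 = 0, with roots 5/3 and 9. Take the larger (rising MC): y* = 9.
Check: AVC at y = 9 is $7 ≤ P, so revenue covers variable cost.
Profit = P·y − TC = 25·9 − 161 = $64.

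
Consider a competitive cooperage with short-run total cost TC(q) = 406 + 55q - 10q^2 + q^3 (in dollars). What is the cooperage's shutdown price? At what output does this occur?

$30 per unit, at q = 5

Short-run supply begins at min AVC. From VC = 55q - 10q^2 + q^3, AVC = 55 - 10q + q^2.
At the minimum of AVC, MC = AVC. MC = 55 - 20q + 3q^2; setting MC = AVC gives 2q^2 - 10q = 0, so q = 5. min AVC = 30.
For P < $30 the firm produces nothing.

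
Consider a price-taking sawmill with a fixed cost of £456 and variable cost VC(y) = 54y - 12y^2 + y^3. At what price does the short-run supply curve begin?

The firm shuts down when price falls below the minimum of average variable cost. AVC = VC/y = 54 - 12y + y^2.
At the minimum of AVC, MC = AVC. MC = 54 - 24y + 3y^2; setting MC = AVC gives 2y^2 - 12y = 0, so y = 6. min AVC = 18.
For P < £18 the firm produces nothing.

£18 per unit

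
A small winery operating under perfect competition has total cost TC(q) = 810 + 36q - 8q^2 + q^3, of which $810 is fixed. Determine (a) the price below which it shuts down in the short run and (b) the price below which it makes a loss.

Shutdown price = min AVC. AVC = 36 - 8q + q^2, with vertex at q = 4 and minimum $20.
ATC = 810/q + 36 - 8q + q^2. Setting dATC/dq = −810/q^2 − 8 + 2q = 0 gives q = 9 (since 2·9^3 − 8·9^2 = 810).
min ATC = 810/9 + 36 − 8·9 + 9^2 = $135. That is the break-even price.
For $20 ≤ P < $135 the firm produces at a loss; below $20 it shuts down.

Shutdown price = $20; break-even price = $135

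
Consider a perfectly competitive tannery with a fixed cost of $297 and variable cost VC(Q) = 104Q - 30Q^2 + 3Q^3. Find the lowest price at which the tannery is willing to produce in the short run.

$29 per unit

The shutdown price is the minimum of AVC. VC = 104Q - 30Q^2 + 3Q^3, so AVC = 104 - 30Q + 3Q^2.
At the minimum of AVC, MC = AVC. MC = 104 - 60Q + 9Q^2; setting MC = AVC gives 6Q^2 - 30Q = 0, so Q = 5. min AVC = 29.
So the shutdown price is $29.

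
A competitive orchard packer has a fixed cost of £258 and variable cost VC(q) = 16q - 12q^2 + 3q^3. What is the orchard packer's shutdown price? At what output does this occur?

The shutdown price is the minimum of AVC. VC = 16q - 12q^2 + 3q^3, so AVC = 16 - 12q + 3q^2.
At the minimum of AVC, MC = AVC. MC = 16 - 24q + 9q^2; setting MC = AVC gives 6q^2 - 12q = 0, so q = 2. min AVC = 4.
So the shutdown price is £4.

£4 per unit, at q = 2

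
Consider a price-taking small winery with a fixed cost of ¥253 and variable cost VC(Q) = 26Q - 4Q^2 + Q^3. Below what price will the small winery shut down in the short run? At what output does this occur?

Short-run supply begins at min AVC. From VC = 26Q - 4Q^2 + Q^3, AVC = 26 - 4Q + Q^2.
dAVC/dQ = -4 + 2Q = 0 gives Q = 2. min AVC = 26 - 4·2 + 2^2 = 22.
For P < ¥22 the firm produces nothing.

¥22 per unit, at Q = 2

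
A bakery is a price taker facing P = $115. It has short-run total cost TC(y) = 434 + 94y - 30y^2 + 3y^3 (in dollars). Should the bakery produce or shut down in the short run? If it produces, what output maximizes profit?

Produce at y = 7

Strip out fixed cost: VC = 94y - 30y^2 + 3y^3. Then AVC = 94 - 30y + 3y^2 and MC = 94 - 60y + 9y^2.
AVC is minimized where dAVC/dy = -30 + 6y = 0, at y = 5; min AVC = 94 - 30·5 + 3·5^2 = $19.
P = $115 exceeds min AVC = $19, so the firm stays open.
P = MC gives -21 - 60y + 9y^2 = 0, with roots -1/3 and 7. Take the larger (rising MC): y* = 7.
Check: AVC at y = 7 is $31 ≤ P, so revenue covers variable cost.
Profit = P·y − TC = 115·7 − 651 = $154.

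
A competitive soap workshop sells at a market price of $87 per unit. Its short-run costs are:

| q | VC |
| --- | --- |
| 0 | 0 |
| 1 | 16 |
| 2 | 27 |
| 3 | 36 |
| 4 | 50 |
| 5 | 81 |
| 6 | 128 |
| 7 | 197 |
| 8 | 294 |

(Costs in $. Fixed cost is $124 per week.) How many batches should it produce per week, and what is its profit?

q = 7; profit = $288

Compute π = P·q − TC at each output: q=0: -124; q=1: -53; q=2: 23; q=3: 101; q=4: 174; q=5: 230; q=6: 270; q=7: 288; q=8: 278.
Profit is maximized at q = 7. AVC there is 197/7 = $28.14 ≤ P, so producing beats shutting down (which would give -$124).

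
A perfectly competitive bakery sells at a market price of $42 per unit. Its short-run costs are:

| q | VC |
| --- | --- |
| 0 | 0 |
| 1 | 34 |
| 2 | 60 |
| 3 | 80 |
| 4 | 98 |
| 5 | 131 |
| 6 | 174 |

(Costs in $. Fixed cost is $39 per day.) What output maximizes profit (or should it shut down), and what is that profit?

q = 5; profit = $40

Profit at each row (π = 42q − TC): q=0: -39; q=1: -31; q=2: -15; q=3: 7; q=4: 31; q=5: 40; q=6: 39.
Profit is maximized at q = 5. AVC there is 131/5 = $26.20 ≤ P, so producing beats shutting down (which would give -$39).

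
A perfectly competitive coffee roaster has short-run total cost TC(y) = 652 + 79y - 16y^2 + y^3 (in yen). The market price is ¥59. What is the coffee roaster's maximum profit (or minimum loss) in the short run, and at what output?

Profit = -¥252 at y = 10

AVC = 79 - 16y + y^2; min AVC = ¥15 at y = 8. Since P = ¥59 ≥ min AVC, the firm produces.
With MC = 79 - 32y + 3y^2, P = MC on the upward-sloping part at y* = 10.
TR = 59·10 = 590. TC = 652 + 190 = 842. Profit = 590 − 842 = -¥252.
By producing, the firm covers all variable cost plus ¥400 of fixed cost; shutting down would lose the full ¥652.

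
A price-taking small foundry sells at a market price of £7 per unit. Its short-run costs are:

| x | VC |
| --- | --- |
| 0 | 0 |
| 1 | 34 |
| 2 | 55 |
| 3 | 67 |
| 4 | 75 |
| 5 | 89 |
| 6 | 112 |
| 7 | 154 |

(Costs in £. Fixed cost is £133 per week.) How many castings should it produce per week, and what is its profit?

Tabulate TR − TC: x=0: -133; x=1: -160; x=2: -174; x=3: -179; x=4: -180; x=5: -187; x=6: -203; x=7: -238.
Profit is highest at x = 0. Equivalently, the lowest AVC in the table is 89/5 ≈ £17.80 at x = 5, and P = £7 falls below it — price never covers variable cost, so the firm shuts down and loses only its fixed cost.

x = 0 (shut down); profit = -£133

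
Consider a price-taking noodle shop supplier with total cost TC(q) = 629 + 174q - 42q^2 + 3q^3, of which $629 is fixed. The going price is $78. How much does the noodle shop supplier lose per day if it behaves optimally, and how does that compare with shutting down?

Profit = -$245 at q = 8

AVC = 174 - 42q + 3q^2 has its minimum $27 at q = 7; price $78 clears that bar, so the firm operates.
MC = 174 - 84q + 9q^2. Setting P = MC and taking the root on the rising branch gives q* = 8.
TR = 78·8 = 624. TC = 629 + 240 = 869. Profit = 624 − 869 = -$245.
By producing, the firm covers all variable cost plus $384 of fixed cost; shutting down would lose the full $629.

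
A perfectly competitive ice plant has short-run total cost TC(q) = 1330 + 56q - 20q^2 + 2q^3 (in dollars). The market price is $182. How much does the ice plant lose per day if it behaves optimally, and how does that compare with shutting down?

AVC = 56 - 20q + 2q^2; min AVC = $6 at q = 5. Since P = $182 ≥ min AVC, the firm produces.
MC = 56 - 40q + 6q^2. Setting P = MC and taking the root on the rising branch gives q* = 9.
TR = 182·9 = 1638. TC = 1330 + 342 = 1672. Profit = 1638 − 1672 = -$34.
By producing, the firm covers all variable cost plus $1296 of fixed cost; shutting down would lose the full $1330.

Profit = -$34 at q = 9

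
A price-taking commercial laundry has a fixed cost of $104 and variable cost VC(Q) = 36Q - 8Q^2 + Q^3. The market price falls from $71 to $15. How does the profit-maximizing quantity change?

AVC = 36 - 8Q + Q^2, minimized at Q = 4 where min AVC = $20. MC = 36 - 16Q + 3Q^2.
With P = $71 above the shutdown price, P = MC gives Q = 7.
At P = $15 < min AVC = $20, price no longer covers variable cost at any output, so the firm shuts down: Q = 0.

Output falls from 7 to 0 (the firm shuts down)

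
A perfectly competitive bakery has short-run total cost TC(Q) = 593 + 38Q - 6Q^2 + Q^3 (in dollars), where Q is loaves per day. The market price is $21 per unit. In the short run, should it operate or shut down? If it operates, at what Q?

Strip out fixed cost: VC = 38Q - 6Q^2 + Q^3. Then AVC = 38 - 6Q + Q^2 and MC = 38 - 12Q + 3Q^2.
The AVC parabola has its vertex at Q = 6/2 = 3, where AVC = 38 - 6·3 + 3^2 = $29.
Since P = $21 < min AVC = $29, price fails to cover variable cost at any output.
Shutting down limits the loss to fixed cost, $593.

Shut down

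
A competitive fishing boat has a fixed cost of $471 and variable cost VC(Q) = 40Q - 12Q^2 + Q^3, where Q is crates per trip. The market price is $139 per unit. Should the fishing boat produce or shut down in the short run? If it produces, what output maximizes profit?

Produce at Q = 11

Strip out fixed cost: VC = 40Q - 12Q^2 + Q^3. Then AVC = 40 - 12Q + Q^2 and MC = 40 - 24Q + 3Q^2.
AVC is minimized where dAVC/dQ = -12 + 2Q = 0, at Q = 6; min AVC = 40 - 12·6 + 6^2 = $4.
P = $139 exceeds min AVC = $4, so the firm stays open.
Set P = MC: 139 = 40 - 24Q + 3Q^2 → -99 - 24Q + 3Q^2 = 0. The roots are Q = -3 and Q = 11; the profit-maximizing output is on the rising part of MC, so Q* = 11.
Check: AVC at Q = 11 is $29 ≤ P, so revenue covers variable cost.
Profit = P·Q − TC = 139·11 − 790 = $739.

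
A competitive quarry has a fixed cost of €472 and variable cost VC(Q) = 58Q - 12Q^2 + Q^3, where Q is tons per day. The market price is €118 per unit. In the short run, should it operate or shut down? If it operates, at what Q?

Produce at Q = 10

Variable cost is VC = 58Q - 12Q^2 + Q^3, so AVC = VC/Q = 58 - 12Q + Q^2 and MC = dTC/dQ = 58 - 24Q + 3Q^2.
AVC hits its minimum where MC = AVC, at Q = 6, giving min AVC = 58 - 12·6 + 6^2 = €22.
Since P = €118 ≥ min AVC = €22, price covers variable cost and the firm should produce.
Set P = MC: 118 = 58 - 24Q + 3Q^2 → -60 - 24Q + 3Q^2 = 0. The roots are Q = -2 and Q = 10; the profit-maximizing output is on the rising part of MC, so Q* = 10.
Check: AVC at Q = 10 is €38 ≤ P, so revenue covers variable cost.
Profit = P·Q − TC = 118·10 − 852 = €328.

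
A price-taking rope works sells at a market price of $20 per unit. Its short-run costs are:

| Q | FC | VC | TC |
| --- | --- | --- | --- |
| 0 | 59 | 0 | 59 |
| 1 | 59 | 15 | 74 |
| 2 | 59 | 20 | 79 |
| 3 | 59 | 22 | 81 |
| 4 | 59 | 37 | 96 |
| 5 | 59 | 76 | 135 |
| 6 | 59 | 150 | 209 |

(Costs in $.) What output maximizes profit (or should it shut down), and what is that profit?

Q = 4; profit = -$16

Profit at each row (π = 20Q − TC): Q=0: -59; Q=1: -54; Q=2: -39; Q=3: -21; Q=4: -16; Q=5: -35; Q=6: -89.
Profit is maximized at Q = 4. AVC there is 37/4 = $9.25 ≤ P, so producing beats shutting down (which would give -$59).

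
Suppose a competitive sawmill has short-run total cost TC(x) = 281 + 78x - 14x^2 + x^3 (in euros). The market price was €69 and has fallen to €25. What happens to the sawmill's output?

AVC = 78 - 14x + x^2, minimized at x = 7 where min AVC = €29. MC = 78 - 28x + 3x^2.
With P = €69 above the shutdown price, P = MC gives x = 9.
At P = €25 < min AVC = €29, price no longer covers variable cost at any output, so the firm shuts down: x = 0.

Output falls from 9 to 0 (the firm shuts down)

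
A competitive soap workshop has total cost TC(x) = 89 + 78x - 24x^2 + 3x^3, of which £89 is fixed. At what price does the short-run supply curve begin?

The firm shuts down when price falls below the minimum of average variable cost. AVC = VC/x = 78 - 24x + 3x^2.
dAVC/dx = -24 + 6x = 0 gives x = 4. min AVC = 78 - 24·4 + 3·4^2 = 30.
For P < £30 the firm produces nothing.

£30 per unit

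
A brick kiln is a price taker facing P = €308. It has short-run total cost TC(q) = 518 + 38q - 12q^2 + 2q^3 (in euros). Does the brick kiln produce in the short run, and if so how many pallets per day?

Produce at q = 9

Strip out fixed cost: VC = 38q - 12q^2 + 2q^3. Then AVC = 38 - 12q + 2q^2 and MC = 38 - 24q + 6q^2.
AVC hits its minimum where MC = AVC, at q = 3, giving min AVC = 38 - 12·3 + 2·3^2 = €20.
Since P = €308 ≥ min AVC = €20, price covers variable cost and the firm should produce.
Set P = MC: 308 = 38 - 24q + 6q^2 → -270 - 24q + 6q^2 = 0. The roots are q = -5 and q = 9; the profit-maximizing output is on the rising part of MC, so q* = 9.
Check: AVC at q = 9 is €92 ≤ P, so revenue covers variable cost.
Profit = P·q − TC = 308·9 − 1346 = €1426.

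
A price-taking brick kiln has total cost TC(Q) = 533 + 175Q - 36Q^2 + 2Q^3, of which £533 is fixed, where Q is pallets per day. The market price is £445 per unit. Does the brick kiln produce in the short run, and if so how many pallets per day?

Strip out fixed cost: VC = 175Q - 36Q^2 + 2Q^3. Then AVC = 175 - 36Q + 2Q^2 and MC = 175 - 72Q + 6Q^2.
AVC hits its minimum where MC = AVC, at Q = 9, giving min AVC = 175 - 36·9 + 2·9^2 = £13.
P = £445 exceeds min AVC = £13, so the firm stays open.
Set P = MC: 445 = 175 - 72Q + 6Q^2 → -270 - 72Q + 6Q^2 = 0. The roots are Q = -3 and Q = 15; the profit-maximizing output is on the rising part of MC, so Q* = 15.
Check: AVC at Q = 15 is £85 ≤ P, so revenue covers variable cost.
Profit = P·Q − TC = 445·15 − 1808 = £4867.

Produce at Q = 15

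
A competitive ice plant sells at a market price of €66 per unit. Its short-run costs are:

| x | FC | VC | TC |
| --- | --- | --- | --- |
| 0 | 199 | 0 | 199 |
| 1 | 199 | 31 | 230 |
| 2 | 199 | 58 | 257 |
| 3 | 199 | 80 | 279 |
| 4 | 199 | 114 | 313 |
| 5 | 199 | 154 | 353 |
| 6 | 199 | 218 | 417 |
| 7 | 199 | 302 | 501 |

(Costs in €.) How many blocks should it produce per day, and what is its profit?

x = 6; profit = -€21

Tabulate TR − TC: x=0: -199; x=1: -164; x=2: -125; x=3: -81; x=4: -49; x=5: -23; x=6: -21; x=7: -39.
Profit is maximized at x = 6. AVC there is 218/6 = €36.33 ≤ P, so producing beats shutting down (which would give -€199).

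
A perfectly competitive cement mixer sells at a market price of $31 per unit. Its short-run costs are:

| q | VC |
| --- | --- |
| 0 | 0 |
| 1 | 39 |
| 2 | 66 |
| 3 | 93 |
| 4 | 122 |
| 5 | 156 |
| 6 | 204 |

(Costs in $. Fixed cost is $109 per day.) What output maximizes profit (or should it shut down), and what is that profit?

q = 4; profit = -$107

Profit at each row (π = 31q − TC): q=0: -109; q=1: -117; q=2: -113; q=3: -109; q=4: -107; q=5: -110; q=6: -127.
Profit is maximized at q = 4. AVC there is 122/4 = $30.50 ≤ P, so producing beats shutting down (which would give -$109).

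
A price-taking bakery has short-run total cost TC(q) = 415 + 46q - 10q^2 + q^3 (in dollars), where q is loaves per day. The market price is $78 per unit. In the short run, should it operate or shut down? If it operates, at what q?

Produce at q = 8

From TC, MC = TC'(q) = 46 - 20q + 3q^2 and AVC = VC/q = 46 - 10q + q^2.
AVC hits its minimum where MC = AVC, at q = 5, giving min AVC = 46 - 10·5 + 5^2 = $21.
Since P = $78 ≥ min AVC = $21, price covers variable cost and the firm should produce.
Set P = MC: 78 = 46 - 20q + 3q^2 → -32 - 20q + 3q^2 = 0. The roots are q = -4/3 and q = 8; the profit-maximizing output is on the rising part of MC, so q* = 8.
Check: AVC at q = 8 is $30 ≤ P, so revenue covers variable cost.
Profit = P·q − TC = 78·8 − 655 = -$31, a loss, but smaller than the $415 fixed cost the firm would lose by shutting down.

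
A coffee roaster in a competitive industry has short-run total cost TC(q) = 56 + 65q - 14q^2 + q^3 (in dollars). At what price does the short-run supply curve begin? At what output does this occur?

The shutdown price is the minimum of AVC. VC = 65q - 14q^2 + q^3, so AVC = 65 - 14q + q^2.
dAVC/dq = -14 + 2q = 0 gives q = 7. min AVC = 65 - 14·7 + 7^2 = 16.
For P < $16 the firm produces nothing.

$16 per unit, at q = 7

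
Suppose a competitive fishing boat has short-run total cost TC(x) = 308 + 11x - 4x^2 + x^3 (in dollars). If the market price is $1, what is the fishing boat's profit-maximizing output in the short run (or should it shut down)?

Strip out fixed cost: VC = 11x - 4x^2 + x^3. Then AVC = 11 - 4x + x^2 and MC = 11 - 8x + 3x^2.
AVC is minimized where dAVC/dx = -4 + 2x = 0, at x = 2; min AVC = 11 - 4·2 + 2^2 = $7.
With P < min AVC ($1 < $7), every unit sold adds to the loss.
Best response: produce nothing and absorb the $308 fixed cost.

Shut down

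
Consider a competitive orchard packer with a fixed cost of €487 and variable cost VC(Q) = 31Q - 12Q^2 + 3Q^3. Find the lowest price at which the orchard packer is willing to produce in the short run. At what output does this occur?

Short-run supply begins at min AVC. From VC = 31Q - 12Q^2 + 3Q^3, AVC = 31 - 12Q + 3Q^2.
At the minimum of AVC, MC = AVC. MC = 31 - 24Q + 9Q^2; setting MC = AVC gives 6Q^2 - 12Q = 0, so Q = 2. min AVC = 19.
For P < €19 the firm produces nothing.

€19 per unit, at Q = 2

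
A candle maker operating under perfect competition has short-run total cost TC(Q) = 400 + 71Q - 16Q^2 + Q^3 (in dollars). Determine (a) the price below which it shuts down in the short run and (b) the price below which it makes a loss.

Shutdown price = $7; break-even price = $51

Shutdown price = min AVC. AVC = 71 - 16Q + Q^2, with vertex at Q = 8 and minimum $7.
ATC = 400/Q + 71 - 16Q + Q^2. Setting dATC/dQ = −400/Q^2 − 16 + 2Q = 0 gives Q = 10 (since 2·10^3 − 16·10^2 = 400).
min ATC = 400/10 + 71 − 16·10 + 10^2 = $51. That is the break-even price.
For $7 ≤ P < $51 the firm produces at a loss; below $7 it shuts down.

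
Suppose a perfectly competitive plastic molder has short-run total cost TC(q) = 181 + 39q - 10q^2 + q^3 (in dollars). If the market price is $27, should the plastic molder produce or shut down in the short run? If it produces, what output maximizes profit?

Variable cost is VC = 39q - 10q^2 + q^3, so AVC = VC/q = 39 - 10q + q^2 and MC = dTC/dq = 39 - 20q + 3q^2.
The AVC parabola has its vertex at q = 10/2 = 5, where AVC = 39 - 10·5 + 5^2 = $14.
Since P = $27 ≥ min AVC = $14, price covers variable cost and the firm should produce.
P = MC gives 12 - 20q + 3q^2 = 0, with roots 2/3 and 6. Take the larger (rising MC): q* = 6.
Check: AVC at q = 6 is $15 ≤ P, so revenue covers variable cost.
Profit = P·q − TC = 27·6 − 271 = -$109, a loss, but smaller than the $181 fixed cost the firm would lose by shutting down.

Produce at q = 6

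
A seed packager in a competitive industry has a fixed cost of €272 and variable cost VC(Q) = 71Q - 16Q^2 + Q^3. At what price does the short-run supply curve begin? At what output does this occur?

Short-run supply begins at min AVC. From VC = 71Q - 16Q^2 + Q^3, AVC = 71 - 16Q + Q^2.
dAVC/dQ = -16 + 2Q = 0 gives Q = 8. min AVC = 71 - 16·8 + 8^2 = 7.
For P < €7 the firm produces nothing.

€7 per unit, at Q = 8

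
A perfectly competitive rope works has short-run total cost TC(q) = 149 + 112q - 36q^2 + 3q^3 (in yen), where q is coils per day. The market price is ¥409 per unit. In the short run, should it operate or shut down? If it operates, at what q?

From TC, MC = TC'(q) = 112 - 72q + 9q^2 and AVC = VC/q = 112 - 36q + 3q^2.
The AVC parabola has its vertex at q = 36/6 = 6, where AVC = 112 - 36·6 + 3·6^2 = ¥4.
P = ¥409 exceeds min AVC = ¥4, so the firm stays open.
Set P = MC: 409 = 112 - 72q + 9q^2 → -297 - 72q + 9q^2 = 0. The roots are q = -3 and q = 11; the profit-maximizing output is on the rising part of MC, so q* = 11.
Check: AVC at q = 11 is ¥79 ≤ P, so revenue covers variable cost.
Profit = P·q − TC = 409·11 − 1018 = ¥3481.

Produce at q = 11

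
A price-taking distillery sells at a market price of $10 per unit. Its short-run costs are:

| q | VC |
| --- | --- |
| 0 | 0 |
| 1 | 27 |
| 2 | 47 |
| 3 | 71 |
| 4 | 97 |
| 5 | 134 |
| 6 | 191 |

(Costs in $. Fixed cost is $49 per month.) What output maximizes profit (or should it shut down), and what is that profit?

Compute π = P·q − TC at each output: q=0: -49; q=1: -66; q=2: -76; q=3: -90; q=4: -106; q=5: -133; q=6: -180.
Profit is highest at q = 0. Equivalently, the lowest AVC in the table is 47/2 ≈ $23.50 at q = 2, and P = $10 falls below it — price never covers variable cost, so the firm shuts down and loses only its fixed cost.

q = 0 (shut down); profit = -$49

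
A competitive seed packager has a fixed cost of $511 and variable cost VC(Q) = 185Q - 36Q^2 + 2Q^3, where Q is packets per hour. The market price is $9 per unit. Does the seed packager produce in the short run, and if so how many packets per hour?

Shut down

From TC, MC = TC'(Q) = 185 - 72Q + 6Q^2 and AVC = VC/Q = 185 - 36Q + 2Q^2.
AVC is minimized where dAVC/dQ = -36 + 4Q = 0, at Q = 9; min AVC = 185 - 36·9 + 2·9^2 = $23.
Since P = $9 < min AVC = $23, price fails to cover variable cost at any output.
The firm minimizes its loss by shutting down and losing only its fixed cost of $511.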